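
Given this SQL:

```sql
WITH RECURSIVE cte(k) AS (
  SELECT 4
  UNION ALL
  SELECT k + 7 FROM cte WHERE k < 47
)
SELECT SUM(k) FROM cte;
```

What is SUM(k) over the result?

228

Base: k=4.
Iteration 1: 4 < 47 holds -> k = 4 + 7 = 11.
Iteration 2: 11 < 47 holds -> k = 11 + 7 = 18.
Iteration 3: 18 < 47 holds -> k = 18 + 7 = 25.
Iteration 4: 25 < 47 holds -> k = 25 + 7 = 32.
Iteration 5: 32 < 47 holds -> k = 32 + 7 = 39.
Iteration 6: 39 < 47 holds -> k = 39 + 7 = 46.
Iteration 7: 46 < 47 holds -> k = 46 + 7 = 53.
Iteration 8: 53 < 47 fails; recursion stops.
SUM(k) = 4 + 11 + 18 + 25 + 32 + 39 + 46 + 53 = 228.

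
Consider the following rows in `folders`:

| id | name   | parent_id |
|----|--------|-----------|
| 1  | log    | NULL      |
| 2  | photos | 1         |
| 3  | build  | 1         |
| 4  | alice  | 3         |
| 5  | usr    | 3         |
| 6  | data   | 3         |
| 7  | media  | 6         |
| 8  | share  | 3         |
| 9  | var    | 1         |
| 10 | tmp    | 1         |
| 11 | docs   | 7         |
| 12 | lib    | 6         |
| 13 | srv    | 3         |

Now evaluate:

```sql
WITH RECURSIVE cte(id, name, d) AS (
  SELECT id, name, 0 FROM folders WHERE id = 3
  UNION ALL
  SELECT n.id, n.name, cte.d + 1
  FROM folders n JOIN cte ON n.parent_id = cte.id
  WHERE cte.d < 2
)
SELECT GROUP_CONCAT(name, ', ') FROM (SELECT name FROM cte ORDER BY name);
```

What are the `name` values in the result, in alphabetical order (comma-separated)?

Base: id=3 (build) at d 0.
Iteration 1: rows with parent_id in {3} -> alice (id 4, d 1), usr (id 5, d 1), data (id 6, d 1), share (id 8, d 1), srv (id 13, d 1).
Iteration 2: rows with parent_id in {4,5,6,8,13} -> media (id 7, d 2), lib (id 12, d 2).
Iteration 3: d < 2 fails for all current rows; recursion stops.

alice, build, data, lib, media, share, srv, usr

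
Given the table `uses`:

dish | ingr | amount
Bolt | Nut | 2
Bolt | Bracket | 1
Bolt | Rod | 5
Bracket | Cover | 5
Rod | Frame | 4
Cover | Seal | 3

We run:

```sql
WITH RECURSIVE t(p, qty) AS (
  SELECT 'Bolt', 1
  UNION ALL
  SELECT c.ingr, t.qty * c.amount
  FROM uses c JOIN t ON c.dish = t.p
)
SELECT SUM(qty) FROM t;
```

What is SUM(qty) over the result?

Base: (Bolt, qty=1).
Iteration 1: components of {Bolt} -> Bracket = 1*1 = 1, Nut = 1*2 = 2, Rod = 1*5 = 5.
Iteration 2: components of {Bracket,Nut,Rod} -> Cover = 1*5 = 5, Frame = 5*4 = 20.
Iteration 3: components of {Cover,Frame} -> Seal = 5*3 = 15.
Iteration 4: no further components; recursion stops.
SUM(qty) = 1 + 2 + 1 + 5 + 5 + 20 + 15 = 49.

49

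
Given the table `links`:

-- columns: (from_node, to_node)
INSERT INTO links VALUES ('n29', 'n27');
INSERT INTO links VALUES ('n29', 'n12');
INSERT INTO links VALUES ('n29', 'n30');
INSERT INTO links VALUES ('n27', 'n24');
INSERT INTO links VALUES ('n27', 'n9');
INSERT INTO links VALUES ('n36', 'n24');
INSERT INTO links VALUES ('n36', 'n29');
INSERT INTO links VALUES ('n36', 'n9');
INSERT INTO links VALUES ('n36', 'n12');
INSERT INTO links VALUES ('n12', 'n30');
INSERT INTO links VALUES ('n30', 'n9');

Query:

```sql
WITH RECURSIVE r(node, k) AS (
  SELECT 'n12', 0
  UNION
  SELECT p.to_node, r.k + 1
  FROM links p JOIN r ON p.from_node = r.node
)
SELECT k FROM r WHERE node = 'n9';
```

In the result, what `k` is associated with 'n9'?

Base: (n12, k=0).
Iteration 1: edges from {n12} -> (n30, k=1).
Iteration 2: edges from {n30} -> (n9, k=2).
Iteration 3: no outgoing edges from {n9}; recursion stops.

2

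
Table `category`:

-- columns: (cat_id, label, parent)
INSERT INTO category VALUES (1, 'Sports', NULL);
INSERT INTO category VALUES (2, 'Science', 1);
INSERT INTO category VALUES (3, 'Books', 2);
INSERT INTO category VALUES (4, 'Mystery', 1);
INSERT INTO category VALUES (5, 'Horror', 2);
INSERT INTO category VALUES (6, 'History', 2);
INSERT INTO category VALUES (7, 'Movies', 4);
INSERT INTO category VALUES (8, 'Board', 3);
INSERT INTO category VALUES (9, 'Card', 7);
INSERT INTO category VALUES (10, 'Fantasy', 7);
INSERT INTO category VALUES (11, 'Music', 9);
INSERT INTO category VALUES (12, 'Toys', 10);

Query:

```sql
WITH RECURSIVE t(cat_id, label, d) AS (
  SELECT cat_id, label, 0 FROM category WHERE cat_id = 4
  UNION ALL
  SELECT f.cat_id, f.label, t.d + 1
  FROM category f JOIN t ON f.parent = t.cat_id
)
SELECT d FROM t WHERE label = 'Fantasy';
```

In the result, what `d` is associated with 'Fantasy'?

2

Base: cat_id=4 (Mystery) at d 0.
Iteration 1: rows with parent in {4} -> Movies (id 7, d 1).
Iteration 2: rows with parent in {7} -> Card (id 9, d 2), Fantasy (id 10, d 2).
Iteration 3: rows with parent in {9,10} -> Music (id 11, d 3), Toys (id 12, d 3).
Iteration 4: no rows with parent in {11,12}; recursion stops.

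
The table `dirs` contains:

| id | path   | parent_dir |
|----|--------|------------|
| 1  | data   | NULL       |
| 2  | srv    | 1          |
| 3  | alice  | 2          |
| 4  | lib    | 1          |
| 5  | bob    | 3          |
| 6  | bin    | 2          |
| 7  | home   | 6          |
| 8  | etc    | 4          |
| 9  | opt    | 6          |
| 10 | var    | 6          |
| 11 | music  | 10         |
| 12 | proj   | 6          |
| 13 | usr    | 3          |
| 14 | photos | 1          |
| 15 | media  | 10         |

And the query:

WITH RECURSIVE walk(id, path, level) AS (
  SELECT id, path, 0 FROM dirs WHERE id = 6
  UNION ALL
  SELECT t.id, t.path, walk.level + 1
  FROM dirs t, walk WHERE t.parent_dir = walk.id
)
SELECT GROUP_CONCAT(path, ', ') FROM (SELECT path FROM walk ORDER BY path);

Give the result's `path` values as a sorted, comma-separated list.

Base: id=6 (bin) at level 0.
Iteration 1: rows with parent_dir in {6} -> home (id 7, level 1), opt (id 9, level 1), var (id 10, level 1), proj (id 12, level 1).
Iteration 2: rows with parent_dir in {7,9,10,12} -> music (id 11, level 2), media (id 15, level 2).
Iteration 3: no rows with parent_dir in {11,15}; recursion stops.

bin, home, media, music, opt, proj, var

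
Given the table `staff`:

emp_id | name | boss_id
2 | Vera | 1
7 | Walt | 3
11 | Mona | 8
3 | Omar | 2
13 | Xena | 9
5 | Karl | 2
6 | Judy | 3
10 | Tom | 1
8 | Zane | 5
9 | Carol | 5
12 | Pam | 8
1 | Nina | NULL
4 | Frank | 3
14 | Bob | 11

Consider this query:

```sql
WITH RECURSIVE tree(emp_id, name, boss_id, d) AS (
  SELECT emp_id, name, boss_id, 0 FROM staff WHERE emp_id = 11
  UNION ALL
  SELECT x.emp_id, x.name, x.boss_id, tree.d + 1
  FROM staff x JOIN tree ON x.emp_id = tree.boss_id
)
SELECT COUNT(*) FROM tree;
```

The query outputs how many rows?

5

Base: emp_id=11 (Mona), boss_id=8, d 0.
Iteration 1: join on emp_id=8 -> Zane (id 8, boss_id=5, d 1).
Iteration 2: join on emp_id=5 -> Karl (id 5, boss_id=2, d 2).
Iteration 3: join on emp_id=2 -> Vera (id 2, boss_id=1, d 3).
Iteration 4: join on emp_id=1 -> Nina (id 1, boss_id=NULL, d 4).
Iteration 5: boss_id is NULL; no match; recursion stops.
Total rows emitted: 5.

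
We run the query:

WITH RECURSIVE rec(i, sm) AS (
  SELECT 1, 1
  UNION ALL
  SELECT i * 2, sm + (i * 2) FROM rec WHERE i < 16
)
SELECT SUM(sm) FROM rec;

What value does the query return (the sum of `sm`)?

57

Base: i=1, sm=1.
Iteration 1: 1 < 16 holds -> i = 1 * 2 = 2, sm = 1 + 2 = 3.
Iteration 2: 2 < 16 holds -> i = 2 * 2 = 4, sm = 3 + 4 = 7.
Iteration 3: 4 < 16 holds -> i = 4 * 2 = 8, sm = 7 + 8 = 15.
Iteration 4: 8 < 16 holds -> i = 8 * 2 = 16, sm = 15 + 16 = 31.
Iteration 5: 16 < 16 fails; recursion stops.
SUM(sm) = 1 + 3 + 7 + 15 + 31 = 57.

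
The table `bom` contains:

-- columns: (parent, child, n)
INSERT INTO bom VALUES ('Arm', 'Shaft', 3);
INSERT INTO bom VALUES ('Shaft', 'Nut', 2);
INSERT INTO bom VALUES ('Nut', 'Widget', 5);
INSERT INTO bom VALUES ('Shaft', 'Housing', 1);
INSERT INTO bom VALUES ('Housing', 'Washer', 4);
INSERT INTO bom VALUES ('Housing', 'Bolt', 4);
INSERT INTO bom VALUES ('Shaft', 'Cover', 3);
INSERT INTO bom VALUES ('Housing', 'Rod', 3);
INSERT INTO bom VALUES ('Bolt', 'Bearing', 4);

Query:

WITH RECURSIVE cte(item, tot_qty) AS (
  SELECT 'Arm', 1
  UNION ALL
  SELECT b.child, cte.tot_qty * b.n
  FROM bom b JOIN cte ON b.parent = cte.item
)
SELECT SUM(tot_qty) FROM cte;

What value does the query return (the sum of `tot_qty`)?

Base: (Arm, tot_qty=1).
Iteration 1: components of {Arm} -> Shaft = 1*3 = 3.
Iteration 2: components of {Shaft} -> Cover = 3*3 = 9, Housing = 3*1 = 3, Nut = 3*2 = 6.
Iteration 3: components of {Cover,Housing,Nut} -> Bolt = 3*4 = 12, Rod = 3*3 = 9, Washer = 3*4 = 12, Widget = 6*5 = 30.
Iteration 4: components of {Bolt,Rod,Washer,Widget} -> Bearing = 12*4 = 48.
Iteration 5: no further components; recursion stops.
SUM(tot_qty) = 1 + 3 + 6 + 3 + 9 + 30 + 12 + 12 + 9 + 48 = 133.

133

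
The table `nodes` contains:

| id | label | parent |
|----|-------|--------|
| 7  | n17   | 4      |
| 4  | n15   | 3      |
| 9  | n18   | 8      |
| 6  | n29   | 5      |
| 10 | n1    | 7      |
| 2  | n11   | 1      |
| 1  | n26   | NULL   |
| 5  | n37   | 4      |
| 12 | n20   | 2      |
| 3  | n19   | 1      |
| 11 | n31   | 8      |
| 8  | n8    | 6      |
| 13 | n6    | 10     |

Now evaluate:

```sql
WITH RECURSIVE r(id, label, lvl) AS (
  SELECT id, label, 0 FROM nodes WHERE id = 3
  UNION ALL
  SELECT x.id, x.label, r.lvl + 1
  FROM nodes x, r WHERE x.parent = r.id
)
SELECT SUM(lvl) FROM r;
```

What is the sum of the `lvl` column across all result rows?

Base: id=3 (n19) at lvl 0.
Iteration 1: rows with parent in {3} -> n15 (id 4, lvl 1).
Iteration 2: rows with parent in {4} -> n37 (id 5, lvl 2), n17 (id 7, lvl 2).
Iteration 3: rows with parent in {5,7} -> n29 (id 6, lvl 3), n1 (id 10, lvl 3).
Iteration 4: rows with parent in {6,10} -> n8 (id 8, lvl 4), n6 (id 13, lvl 4).
Iteration 5: rows with parent in {8,13} -> n18 (id 9, lvl 5), n31 (id 11, lvl 5).
Iteration 6: no rows with parent in {9,11}; recursion stops.
SUM(lvl) = 0 + 1 + 2 + 2 + 3 + 3 + 4 + 4 + 5 + 5 = 29.

29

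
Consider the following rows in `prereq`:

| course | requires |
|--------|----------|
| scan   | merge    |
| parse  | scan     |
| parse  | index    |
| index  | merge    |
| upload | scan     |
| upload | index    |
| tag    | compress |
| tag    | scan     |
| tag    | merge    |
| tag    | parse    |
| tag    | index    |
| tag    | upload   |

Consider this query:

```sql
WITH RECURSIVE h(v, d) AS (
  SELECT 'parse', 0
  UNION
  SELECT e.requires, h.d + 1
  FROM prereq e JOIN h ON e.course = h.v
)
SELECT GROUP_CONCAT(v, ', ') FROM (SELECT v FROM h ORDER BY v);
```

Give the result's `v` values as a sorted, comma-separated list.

index, merge, parse, scan

Base: (parse, d=0).
Iteration 1: edges from {parse} -> (index, d=1), (scan, d=1).
Iteration 2: edges from {index,scan} -> (merge, d=2). [UNION drops 1 duplicate row(s)]
Iteration 3: no outgoing edges from {merge}; recursion stops.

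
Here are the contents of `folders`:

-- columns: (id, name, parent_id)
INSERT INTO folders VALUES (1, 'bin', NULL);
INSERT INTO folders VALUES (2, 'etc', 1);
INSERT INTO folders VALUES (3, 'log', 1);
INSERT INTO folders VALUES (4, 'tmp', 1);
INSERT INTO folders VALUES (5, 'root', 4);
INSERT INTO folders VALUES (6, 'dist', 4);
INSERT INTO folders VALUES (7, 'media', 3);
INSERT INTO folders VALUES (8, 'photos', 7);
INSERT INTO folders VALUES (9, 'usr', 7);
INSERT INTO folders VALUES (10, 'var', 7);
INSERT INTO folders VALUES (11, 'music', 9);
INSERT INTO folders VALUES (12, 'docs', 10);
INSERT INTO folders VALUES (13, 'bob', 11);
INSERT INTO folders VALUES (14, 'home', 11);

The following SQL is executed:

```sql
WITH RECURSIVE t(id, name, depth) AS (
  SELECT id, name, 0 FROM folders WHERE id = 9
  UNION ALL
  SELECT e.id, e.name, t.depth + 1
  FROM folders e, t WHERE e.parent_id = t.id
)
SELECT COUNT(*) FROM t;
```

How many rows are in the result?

4

Base: id=9 (usr) at depth 0.
Iteration 1: rows with parent_id in {9} -> music (id 11, depth 1).
Iteration 2: rows with parent_id in {11} -> bob (id 13, depth 2), home (id 14, depth 2).
Iteration 3: no rows with parent_id in {13,14}; recursion stops.
Total rows emitted: 4.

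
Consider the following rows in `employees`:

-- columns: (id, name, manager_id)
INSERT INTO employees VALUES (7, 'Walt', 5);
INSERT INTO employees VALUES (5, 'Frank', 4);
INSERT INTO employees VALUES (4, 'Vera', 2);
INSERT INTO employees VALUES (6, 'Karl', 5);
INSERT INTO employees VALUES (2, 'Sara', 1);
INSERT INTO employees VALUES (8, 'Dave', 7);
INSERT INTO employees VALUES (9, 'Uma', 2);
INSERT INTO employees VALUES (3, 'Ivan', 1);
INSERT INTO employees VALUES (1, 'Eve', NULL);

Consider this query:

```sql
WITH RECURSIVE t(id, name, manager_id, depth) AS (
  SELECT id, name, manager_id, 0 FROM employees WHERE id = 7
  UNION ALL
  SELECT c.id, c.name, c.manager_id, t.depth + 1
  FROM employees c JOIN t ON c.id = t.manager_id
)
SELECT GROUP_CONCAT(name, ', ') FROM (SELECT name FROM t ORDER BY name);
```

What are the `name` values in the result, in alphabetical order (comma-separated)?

Eve, Frank, Sara, Vera, Walt

Base: id=7 (Walt), manager_id=5, depth 0.
Iteration 1: join on id=5 -> Frank (id 5, manager_id=4, depth 1).
Iteration 2: join on id=4 -> Vera (id 4, manager_id=2, depth 2).
Iteration 3: join on id=2 -> Sara (id 2, manager_id=1, depth 3).
Iteration 4: join on id=1 -> Eve (id 1, manager_id=NULL, depth 4).
Iteration 5: manager_id is NULL; no match; recursion stops.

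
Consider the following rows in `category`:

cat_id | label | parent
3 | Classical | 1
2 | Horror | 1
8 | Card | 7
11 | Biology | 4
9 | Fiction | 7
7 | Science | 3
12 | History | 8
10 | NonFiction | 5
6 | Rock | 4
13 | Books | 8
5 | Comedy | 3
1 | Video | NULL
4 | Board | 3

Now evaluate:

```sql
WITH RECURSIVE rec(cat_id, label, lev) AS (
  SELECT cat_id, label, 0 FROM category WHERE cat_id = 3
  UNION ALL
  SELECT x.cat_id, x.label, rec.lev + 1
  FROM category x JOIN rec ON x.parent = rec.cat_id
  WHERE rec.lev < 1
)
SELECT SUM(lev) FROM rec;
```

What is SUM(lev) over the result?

Base: cat_id=3 (Classical) at lev 0.
Iteration 1: rows with parent in {3} -> Board (id 4, lev 1), Comedy (id 5, lev 1), Science (id 7, lev 1).
Iteration 2: lev < 1 fails for all current rows; recursion stops.
SUM(lev) = 0 + 1 + 1 + 1 = 3.

3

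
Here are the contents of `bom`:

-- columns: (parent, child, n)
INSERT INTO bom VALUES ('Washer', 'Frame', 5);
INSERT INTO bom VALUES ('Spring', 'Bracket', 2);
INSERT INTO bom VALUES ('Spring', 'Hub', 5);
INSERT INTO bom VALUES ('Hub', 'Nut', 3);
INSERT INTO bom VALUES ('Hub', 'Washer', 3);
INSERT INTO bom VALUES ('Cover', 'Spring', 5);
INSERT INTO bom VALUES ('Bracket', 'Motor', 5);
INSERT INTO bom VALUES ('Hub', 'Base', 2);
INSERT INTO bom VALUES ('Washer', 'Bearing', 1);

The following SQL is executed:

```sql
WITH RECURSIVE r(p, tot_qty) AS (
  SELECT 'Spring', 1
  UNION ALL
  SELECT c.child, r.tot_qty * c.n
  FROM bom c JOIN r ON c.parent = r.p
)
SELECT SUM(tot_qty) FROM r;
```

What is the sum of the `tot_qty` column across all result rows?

Base: (Spring, tot_qty=1).
Iteration 1: components of {Spring} -> Bracket = 1*2 = 2, Hub = 1*5 = 5.
Iteration 2: components of {Bracket,Hub} -> Base = 5*2 = 10, Motor = 2*5 = 10, Nut = 5*3 = 15, Washer = 5*3 = 15.
Iteration 3: components of {Base,Motor,Nut,Washer} -> Bearing = 15*1 = 15, Frame = 15*5 = 75.
Iteration 4: no further components; recursion stops.
SUM(tot_qty) = 1 + 5 + 2 + 15 + 15 + 10 + 10 + 75 + 15 = 148.

148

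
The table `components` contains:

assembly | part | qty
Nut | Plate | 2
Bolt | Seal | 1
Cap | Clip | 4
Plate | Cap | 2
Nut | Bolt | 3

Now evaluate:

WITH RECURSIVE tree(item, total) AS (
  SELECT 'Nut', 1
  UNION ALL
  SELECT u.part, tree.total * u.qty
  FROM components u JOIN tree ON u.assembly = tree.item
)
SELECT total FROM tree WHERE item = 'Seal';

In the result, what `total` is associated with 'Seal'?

Base: (Nut, total=1).
Iteration 1: components of {Nut} -> Bolt = 1*3 = 3, Plate = 1*2 = 2.
Iteration 2: components of {Bolt,Plate} -> Cap = 2*2 = 4, Seal = 3*1 = 3.
Iteration 3: components of {Cap,Seal} -> Clip = 4*4 = 16.
Iteration 4: no further components; recursion stops.

3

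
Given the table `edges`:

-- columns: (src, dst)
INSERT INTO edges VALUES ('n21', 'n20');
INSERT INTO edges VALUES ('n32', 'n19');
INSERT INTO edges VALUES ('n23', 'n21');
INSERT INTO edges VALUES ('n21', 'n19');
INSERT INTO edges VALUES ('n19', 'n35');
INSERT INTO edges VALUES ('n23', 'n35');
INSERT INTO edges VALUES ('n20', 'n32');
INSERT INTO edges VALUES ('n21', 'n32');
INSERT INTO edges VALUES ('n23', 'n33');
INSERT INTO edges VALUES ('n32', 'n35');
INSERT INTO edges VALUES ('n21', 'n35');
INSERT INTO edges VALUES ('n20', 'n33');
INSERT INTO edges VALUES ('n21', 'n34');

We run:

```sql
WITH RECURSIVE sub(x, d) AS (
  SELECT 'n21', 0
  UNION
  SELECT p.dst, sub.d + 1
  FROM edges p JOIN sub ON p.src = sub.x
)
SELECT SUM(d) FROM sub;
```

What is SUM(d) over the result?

23

Base: (n21, d=0).
Iteration 1: edges from {n21} -> (n19, d=1), (n20, d=1), (n32, d=1), (n34, d=1), (n35, d=1).
Iteration 2: edges from {n19,n20,n32,n34,n35} -> (n19, d=2), (n32, d=2), (n33, d=2), (n35, d=2). [UNION drops 1 duplicate row(s)]
Iteration 3: edges from {n19,n32,n33,n35} -> (n19, d=3), (n35, d=3). [UNION drops 1 duplicate row(s)]
Iteration 4: edges from {n19,n35} -> (n35, d=4).
Iteration 5: no outgoing edges from {n35}; recursion stops.
SUM(d) = 0 + 1 + 1 + 1 + 1 + 1 + 2 + 2 + 2 + 2 + 3 + 3 + 4 = 23.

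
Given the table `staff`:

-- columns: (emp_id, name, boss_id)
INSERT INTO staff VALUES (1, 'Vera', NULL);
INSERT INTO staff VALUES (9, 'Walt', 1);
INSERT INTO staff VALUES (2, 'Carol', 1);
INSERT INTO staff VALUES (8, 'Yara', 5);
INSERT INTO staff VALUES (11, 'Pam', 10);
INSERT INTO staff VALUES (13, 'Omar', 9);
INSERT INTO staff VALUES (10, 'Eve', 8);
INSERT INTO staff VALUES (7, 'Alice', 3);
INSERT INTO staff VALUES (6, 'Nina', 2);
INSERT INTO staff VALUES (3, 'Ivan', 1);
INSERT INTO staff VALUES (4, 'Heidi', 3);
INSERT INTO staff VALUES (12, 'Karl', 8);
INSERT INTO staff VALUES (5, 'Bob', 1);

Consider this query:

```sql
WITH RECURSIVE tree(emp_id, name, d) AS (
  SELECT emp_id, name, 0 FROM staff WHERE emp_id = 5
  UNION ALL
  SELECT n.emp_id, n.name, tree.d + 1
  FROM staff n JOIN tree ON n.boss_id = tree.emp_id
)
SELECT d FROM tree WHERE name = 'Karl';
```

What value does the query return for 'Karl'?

Base: emp_id=5 (Bob) at d 0.
Iteration 1: rows with boss_id in {5} -> Yara (id 8, d 1).
Iteration 2: rows with boss_id in {8} -> Eve (id 10, d 2), Karl (id 12, d 2).
Iteration 3: rows with boss_id in {10,12} -> Pam (id 11, d 3).
Iteration 4: no rows with boss_id in {11}; recursion stops.

2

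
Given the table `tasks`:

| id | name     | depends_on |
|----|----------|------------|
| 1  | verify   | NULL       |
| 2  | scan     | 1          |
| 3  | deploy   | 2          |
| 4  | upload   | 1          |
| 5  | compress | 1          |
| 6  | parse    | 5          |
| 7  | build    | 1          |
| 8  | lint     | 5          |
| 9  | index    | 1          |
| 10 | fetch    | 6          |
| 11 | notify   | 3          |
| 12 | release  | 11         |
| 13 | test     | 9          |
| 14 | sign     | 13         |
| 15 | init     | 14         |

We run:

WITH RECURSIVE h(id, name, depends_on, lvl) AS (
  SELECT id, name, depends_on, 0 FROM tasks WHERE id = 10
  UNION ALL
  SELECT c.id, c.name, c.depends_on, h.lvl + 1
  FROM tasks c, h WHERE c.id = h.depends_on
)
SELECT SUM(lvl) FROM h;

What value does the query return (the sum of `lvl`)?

Base: id=10 (fetch), depends_on=6, lvl 0.
Iteration 1: join on id=6 -> parse (id 6, depends_on=5, lvl 1).
Iteration 2: join on id=5 -> compress (id 5, depends_on=1, lvl 2).
Iteration 3: join on id=1 -> verify (id 1, depends_on=NULL, lvl 3).
Iteration 4: depends_on is NULL; no match; recursion stops.
SUM(lvl) = 0 + 1 + 2 + 3 = 6.

6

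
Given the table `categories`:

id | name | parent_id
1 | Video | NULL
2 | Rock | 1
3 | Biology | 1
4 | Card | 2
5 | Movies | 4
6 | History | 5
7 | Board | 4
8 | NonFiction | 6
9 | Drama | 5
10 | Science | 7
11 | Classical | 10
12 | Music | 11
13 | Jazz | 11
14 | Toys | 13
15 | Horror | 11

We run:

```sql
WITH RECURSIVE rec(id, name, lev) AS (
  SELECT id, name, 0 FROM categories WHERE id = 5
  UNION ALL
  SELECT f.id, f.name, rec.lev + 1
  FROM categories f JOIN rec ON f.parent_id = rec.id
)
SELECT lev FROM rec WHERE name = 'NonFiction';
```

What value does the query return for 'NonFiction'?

2

Base: id=5 (Movies) at lev 0.
Iteration 1: rows with parent_id in {5} -> History (id 6, lev 1), Drama (id 9, lev 1).
Iteration 2: rows with parent_id in {6,9} -> NonFiction (id 8, lev 2).
Iteration 3: no rows with parent_id in {8}; recursion stops.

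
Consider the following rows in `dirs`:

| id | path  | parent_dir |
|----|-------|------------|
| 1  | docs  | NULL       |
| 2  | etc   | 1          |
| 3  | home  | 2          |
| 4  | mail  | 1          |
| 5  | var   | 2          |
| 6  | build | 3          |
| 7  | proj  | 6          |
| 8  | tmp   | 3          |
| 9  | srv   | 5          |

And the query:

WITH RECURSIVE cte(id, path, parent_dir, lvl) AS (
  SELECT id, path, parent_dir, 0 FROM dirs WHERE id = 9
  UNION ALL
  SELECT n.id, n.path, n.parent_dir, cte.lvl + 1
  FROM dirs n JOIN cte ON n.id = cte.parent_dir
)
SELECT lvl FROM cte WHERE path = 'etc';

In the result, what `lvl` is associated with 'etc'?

2

Base: id=9 (srv), parent_dir=5, lvl 0.
Iteration 1: join on id=5 -> var (id 5, parent_dir=2, lvl 1).
Iteration 2: join on id=2 -> etc (id 2, parent_dir=1, lvl 2).
Iteration 3: join on id=1 -> docs (id 1, parent_dir=NULL, lvl 3).
Iteration 4: parent_dir is NULL; no match; recursion stops.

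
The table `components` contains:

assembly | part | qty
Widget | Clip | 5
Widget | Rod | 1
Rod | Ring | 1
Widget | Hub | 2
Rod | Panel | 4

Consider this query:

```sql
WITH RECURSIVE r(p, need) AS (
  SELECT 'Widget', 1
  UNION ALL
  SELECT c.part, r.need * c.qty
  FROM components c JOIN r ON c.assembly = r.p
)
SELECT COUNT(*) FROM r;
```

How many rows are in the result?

Base: (Widget, need=1).
Iteration 1: components of {Widget} -> Clip = 1*5 = 5, Hub = 1*2 = 2, Rod = 1*1 = 1.
Iteration 2: components of {Clip,Hub,Rod} -> Panel = 1*4 = 4, Ring = 1*1 = 1.
Iteration 3: no further components; recursion stops.
Total rows emitted: 6.

6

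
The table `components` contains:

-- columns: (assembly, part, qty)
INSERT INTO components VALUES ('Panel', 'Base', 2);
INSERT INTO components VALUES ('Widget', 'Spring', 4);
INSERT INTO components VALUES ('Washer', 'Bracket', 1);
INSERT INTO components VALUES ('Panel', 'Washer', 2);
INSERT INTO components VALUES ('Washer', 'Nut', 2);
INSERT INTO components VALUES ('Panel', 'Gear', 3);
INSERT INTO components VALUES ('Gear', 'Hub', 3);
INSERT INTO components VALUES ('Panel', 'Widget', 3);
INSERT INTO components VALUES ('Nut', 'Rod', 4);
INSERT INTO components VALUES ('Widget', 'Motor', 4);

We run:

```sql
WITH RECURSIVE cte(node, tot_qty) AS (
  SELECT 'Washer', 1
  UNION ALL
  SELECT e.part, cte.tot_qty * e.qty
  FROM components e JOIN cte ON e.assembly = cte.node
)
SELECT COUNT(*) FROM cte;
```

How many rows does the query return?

4

Base: (Washer, tot_qty=1).
Iteration 1: components of {Washer} -> Bracket = 1*1 = 1, Nut = 1*2 = 2.
Iteration 2: components of {Bracket,Nut} -> Rod = 2*4 = 8.
Iteration 3: no further components; recursion stops.
Total rows emitted: 4.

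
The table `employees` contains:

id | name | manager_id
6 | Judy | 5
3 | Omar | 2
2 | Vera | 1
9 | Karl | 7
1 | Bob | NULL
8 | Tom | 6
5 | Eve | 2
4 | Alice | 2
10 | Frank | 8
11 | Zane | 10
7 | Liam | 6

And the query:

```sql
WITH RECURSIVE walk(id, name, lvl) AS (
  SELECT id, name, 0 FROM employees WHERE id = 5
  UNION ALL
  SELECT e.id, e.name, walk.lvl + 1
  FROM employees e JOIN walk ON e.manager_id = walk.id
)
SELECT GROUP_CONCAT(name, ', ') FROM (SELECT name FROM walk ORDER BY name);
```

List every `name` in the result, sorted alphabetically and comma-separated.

Eve, Frank, Judy, Karl, Liam, Tom, Zane

Base: id=5 (Eve) at lvl 0.
Iteration 1: rows with manager_id in {5} -> Judy (id 6, lvl 1).
Iteration 2: rows with manager_id in {6} -> Liam (id 7, lvl 2), Tom (id 8, lvl 2).
Iteration 3: rows with manager_id in {7,8} -> Karl (id 9, lvl 3), Frank (id 10, lvl 3).
Iteration 4: rows with manager_id in {9,10} -> Zane (id 11, lvl 4).
Iteration 5: no rows with manager_id in {11}; recursion stops.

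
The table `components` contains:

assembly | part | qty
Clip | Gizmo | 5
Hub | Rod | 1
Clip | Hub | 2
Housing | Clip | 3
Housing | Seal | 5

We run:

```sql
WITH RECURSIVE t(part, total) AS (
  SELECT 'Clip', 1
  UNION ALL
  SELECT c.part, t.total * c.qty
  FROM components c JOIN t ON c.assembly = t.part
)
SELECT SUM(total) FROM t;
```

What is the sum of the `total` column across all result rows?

Base: (Clip, total=1).
Iteration 1: components of {Clip} -> Gizmo = 1*5 = 5, Hub = 1*2 = 2.
Iteration 2: components of {Gizmo,Hub} -> Rod = 2*1 = 2.
Iteration 3: no further components; recursion stops.
SUM(total) = 1 + 2 + 5 + 2 = 10.

10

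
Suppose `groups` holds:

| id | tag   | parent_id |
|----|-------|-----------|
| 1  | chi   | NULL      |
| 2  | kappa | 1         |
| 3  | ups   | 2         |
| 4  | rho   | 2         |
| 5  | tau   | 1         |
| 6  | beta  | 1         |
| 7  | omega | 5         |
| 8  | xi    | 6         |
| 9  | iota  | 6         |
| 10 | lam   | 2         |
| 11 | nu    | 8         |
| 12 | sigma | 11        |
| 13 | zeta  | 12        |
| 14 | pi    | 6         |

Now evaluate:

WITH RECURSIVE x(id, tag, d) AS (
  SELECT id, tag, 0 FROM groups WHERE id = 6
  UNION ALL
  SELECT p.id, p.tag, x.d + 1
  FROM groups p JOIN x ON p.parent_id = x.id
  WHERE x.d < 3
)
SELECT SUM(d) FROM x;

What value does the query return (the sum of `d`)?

8

Base: id=6 (beta) at d 0.
Iteration 1: rows with parent_id in {6} -> xi (id 8, d 1), iota (id 9, d 1), pi (id 14, d 1).
Iteration 2: rows with parent_id in {8,9,14} -> nu (id 11, d 2).
Iteration 3: rows with parent_id in {11} -> sigma (id 12, d 3).
Iteration 4: d < 3 fails for all current rows; recursion stops.
SUM(d) = 0 + 1 + 1 + 1 + 2 + 3 = 8.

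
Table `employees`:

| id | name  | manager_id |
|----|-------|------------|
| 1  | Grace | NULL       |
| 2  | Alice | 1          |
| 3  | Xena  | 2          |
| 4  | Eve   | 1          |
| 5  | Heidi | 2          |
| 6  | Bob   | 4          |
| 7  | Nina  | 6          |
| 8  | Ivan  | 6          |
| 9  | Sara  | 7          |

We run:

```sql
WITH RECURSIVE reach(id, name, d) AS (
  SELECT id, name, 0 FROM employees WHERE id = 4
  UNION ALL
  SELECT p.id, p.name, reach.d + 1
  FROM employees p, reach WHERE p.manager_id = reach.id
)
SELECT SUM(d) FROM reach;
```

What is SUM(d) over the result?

Base: id=4 (Eve) at d 0.
Iteration 1: rows with manager_id in {4} -> Bob (id 6, d 1).
Iteration 2: rows with manager_id in {6} -> Nina (id 7, d 2), Ivan (id 8, d 2).
Iteration 3: rows with manager_id in {7,8} -> Sara (id 9, d 3).
Iteration 4: no rows with manager_id in {9}; recursion stops.
SUM(d) = 0 + 1 + 2 + 2 + 3 = 8.

8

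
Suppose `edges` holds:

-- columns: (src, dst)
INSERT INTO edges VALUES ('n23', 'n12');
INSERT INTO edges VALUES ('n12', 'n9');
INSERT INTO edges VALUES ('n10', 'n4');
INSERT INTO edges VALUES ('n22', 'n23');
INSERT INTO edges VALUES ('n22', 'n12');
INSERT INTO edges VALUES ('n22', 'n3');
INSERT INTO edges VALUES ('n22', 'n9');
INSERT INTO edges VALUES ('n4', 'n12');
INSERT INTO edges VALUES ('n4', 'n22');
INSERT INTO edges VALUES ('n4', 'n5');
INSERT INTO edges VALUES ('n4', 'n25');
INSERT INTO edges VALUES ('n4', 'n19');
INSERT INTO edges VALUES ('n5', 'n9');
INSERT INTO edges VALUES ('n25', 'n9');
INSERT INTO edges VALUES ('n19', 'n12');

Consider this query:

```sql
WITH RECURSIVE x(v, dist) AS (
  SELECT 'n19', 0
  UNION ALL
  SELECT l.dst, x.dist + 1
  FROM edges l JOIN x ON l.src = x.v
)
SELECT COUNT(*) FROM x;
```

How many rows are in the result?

Base: (n19, dist=0).
Iteration 1: edges from {n19} -> (n12, dist=1).
Iteration 2: edges from {n12} -> (n9, dist=2).
Iteration 3: no outgoing edges from {n9}; recursion stops.
Total rows emitted: 3.

3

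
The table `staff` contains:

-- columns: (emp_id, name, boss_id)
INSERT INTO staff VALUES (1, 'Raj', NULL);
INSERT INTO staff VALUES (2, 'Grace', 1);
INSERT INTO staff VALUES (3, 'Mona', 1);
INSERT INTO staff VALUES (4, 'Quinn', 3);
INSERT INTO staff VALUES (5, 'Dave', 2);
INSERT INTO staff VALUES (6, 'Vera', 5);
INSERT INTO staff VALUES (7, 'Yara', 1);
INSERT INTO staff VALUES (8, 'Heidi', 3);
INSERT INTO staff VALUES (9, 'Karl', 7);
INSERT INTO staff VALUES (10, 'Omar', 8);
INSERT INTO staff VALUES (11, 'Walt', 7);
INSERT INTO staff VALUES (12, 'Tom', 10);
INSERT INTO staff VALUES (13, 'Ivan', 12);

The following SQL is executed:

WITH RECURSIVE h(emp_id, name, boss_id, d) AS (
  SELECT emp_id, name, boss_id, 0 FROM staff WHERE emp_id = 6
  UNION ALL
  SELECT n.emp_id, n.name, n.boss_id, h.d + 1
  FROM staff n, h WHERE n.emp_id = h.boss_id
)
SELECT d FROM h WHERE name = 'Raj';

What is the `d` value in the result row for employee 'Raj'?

Base: emp_id=6 (Vera), boss_id=5, d 0.
Iteration 1: join on emp_id=5 -> Dave (id 5, boss_id=2, d 1).
Iteration 2: join on emp_id=2 -> Grace (id 2, boss_id=1, d 2).
Iteration 3: join on emp_id=1 -> Raj (id 1, boss_id=NULL, d 3).
Iteration 4: boss_id is NULL; no match; recursion stops.

3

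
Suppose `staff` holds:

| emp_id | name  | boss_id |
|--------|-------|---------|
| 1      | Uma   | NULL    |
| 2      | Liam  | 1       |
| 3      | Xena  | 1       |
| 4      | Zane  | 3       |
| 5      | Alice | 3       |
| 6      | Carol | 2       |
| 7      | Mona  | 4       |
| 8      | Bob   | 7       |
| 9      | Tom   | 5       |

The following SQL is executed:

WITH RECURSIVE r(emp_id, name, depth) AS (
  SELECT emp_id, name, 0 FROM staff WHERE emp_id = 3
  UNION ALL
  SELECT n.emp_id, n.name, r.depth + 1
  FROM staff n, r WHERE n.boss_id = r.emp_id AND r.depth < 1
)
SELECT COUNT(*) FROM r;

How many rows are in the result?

3

Base: emp_id=3 (Xena) at depth 0.
Iteration 1: rows with boss_id in {3} -> Zane (id 4, depth 1), Alice (id 5, depth 1).
Iteration 2: depth < 1 fails for all current rows; recursion stops.
Total rows emitted: 3.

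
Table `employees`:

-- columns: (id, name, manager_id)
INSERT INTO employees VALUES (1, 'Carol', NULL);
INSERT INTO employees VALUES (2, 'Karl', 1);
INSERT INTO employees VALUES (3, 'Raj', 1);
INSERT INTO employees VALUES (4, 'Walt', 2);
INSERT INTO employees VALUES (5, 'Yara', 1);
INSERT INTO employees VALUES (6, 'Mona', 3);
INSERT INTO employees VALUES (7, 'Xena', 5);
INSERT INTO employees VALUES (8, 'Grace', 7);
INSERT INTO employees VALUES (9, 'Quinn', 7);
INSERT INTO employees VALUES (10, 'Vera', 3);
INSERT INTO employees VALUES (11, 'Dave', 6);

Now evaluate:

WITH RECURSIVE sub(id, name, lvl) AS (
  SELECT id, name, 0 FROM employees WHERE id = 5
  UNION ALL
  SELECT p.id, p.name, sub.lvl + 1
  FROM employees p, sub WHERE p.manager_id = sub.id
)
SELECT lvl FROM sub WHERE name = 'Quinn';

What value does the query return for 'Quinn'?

2

Base: id=5 (Yara) at lvl 0.
Iteration 1: rows with manager_id in {5} -> Xena (id 7, lvl 1).
Iteration 2: rows with manager_id in {7} -> Grace (id 8, lvl 2), Quinn (id 9, lvl 2).
Iteration 3: no rows with manager_id in {8,9}; recursion stops.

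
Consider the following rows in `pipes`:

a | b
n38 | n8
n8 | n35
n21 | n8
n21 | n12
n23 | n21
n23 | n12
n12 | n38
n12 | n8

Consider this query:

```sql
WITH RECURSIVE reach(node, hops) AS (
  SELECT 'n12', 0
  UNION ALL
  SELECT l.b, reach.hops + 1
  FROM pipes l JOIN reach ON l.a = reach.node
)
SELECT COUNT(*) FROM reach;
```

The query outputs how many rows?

6

Base: (n12, hops=0).
Iteration 1: edges from {n12} -> (n38, hops=1), (n8, hops=1).
Iteration 2: edges from {n38,n8} -> (n35, hops=2), (n8, hops=2).
Iteration 3: edges from {n35,n8} -> (n35, hops=3).
Iteration 4: no outgoing edges from {n35}; recursion stops.
Total rows emitted: 6.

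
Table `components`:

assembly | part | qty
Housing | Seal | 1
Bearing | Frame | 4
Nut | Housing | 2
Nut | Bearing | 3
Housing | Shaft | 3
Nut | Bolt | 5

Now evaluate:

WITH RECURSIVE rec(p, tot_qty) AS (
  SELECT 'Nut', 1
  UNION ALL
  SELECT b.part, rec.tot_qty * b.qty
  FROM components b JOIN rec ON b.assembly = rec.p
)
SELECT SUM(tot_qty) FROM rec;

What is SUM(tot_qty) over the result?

Base: (Nut, tot_qty=1).
Iteration 1: components of {Nut} -> Bearing = 1*3 = 3, Bolt = 1*5 = 5, Housing = 1*2 = 2.
Iteration 2: components of {Bearing,Bolt,Housing} -> Frame = 3*4 = 12, Seal = 2*1 = 2, Shaft = 2*3 = 6.
Iteration 3: no further components; recursion stops.
SUM(tot_qty) = 1 + 3 + 2 + 5 + 12 + 6 + 2 = 31.

31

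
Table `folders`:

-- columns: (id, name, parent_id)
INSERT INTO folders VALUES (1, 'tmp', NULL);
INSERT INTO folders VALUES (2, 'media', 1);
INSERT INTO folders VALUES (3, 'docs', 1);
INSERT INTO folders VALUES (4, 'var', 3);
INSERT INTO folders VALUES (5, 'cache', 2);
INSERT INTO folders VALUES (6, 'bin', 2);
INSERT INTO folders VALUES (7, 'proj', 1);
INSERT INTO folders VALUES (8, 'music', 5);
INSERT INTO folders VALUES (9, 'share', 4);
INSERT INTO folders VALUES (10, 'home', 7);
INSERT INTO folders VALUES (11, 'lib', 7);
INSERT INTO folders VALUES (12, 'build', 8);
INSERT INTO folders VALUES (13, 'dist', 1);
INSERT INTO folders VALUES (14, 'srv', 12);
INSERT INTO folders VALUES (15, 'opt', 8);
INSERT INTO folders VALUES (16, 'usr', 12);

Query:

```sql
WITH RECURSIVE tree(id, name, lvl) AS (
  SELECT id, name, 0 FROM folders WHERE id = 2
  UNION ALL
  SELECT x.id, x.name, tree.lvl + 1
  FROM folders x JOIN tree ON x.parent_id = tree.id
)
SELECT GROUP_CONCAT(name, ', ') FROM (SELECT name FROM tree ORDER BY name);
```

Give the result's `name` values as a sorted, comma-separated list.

bin, build, cache, media, music, opt, srv, usr

Base: id=2 (media) at lvl 0.
Iteration 1: rows with parent_id in {2} -> cache (id 5, lvl 1), bin (id 6, lvl 1).
Iteration 2: rows with parent_id in {5,6} -> music (id 8, lvl 2).
Iteration 3: rows with parent_id in {8} -> build (id 12, lvl 3), opt (id 15, lvl 3).
Iteration 4: rows with parent_id in {12,15} -> srv (id 14, lvl 4), usr (id 16, lvl 4).
Iteration 5: no rows with parent_id in {14,16}; recursion stops.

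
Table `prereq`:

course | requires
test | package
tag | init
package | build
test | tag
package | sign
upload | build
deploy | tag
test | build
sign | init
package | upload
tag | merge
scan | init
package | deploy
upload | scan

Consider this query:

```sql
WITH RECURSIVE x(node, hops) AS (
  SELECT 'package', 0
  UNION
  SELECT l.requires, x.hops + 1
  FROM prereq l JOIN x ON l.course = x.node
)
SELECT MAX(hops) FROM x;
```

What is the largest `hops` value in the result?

3

Base: (package, hops=0).
Iteration 1: edges from {package} -> (build, hops=1), (deploy, hops=1), (sign, hops=1), (upload, hops=1).
Iteration 2: edges from {build,deploy,sign,upload} -> (build, hops=2), (init, hops=2), (scan, hops=2), (tag, hops=2).
Iteration 3: edges from {build,init,scan,tag} -> (init, hops=3), (merge, hops=3). [UNION drops 1 duplicate row(s)]
Iteration 4: no outgoing edges from {init,merge}; recursion stops.
hops values: 0, 1, 1, 1, 1, 2, 2, 2, 2, 3, 3; the maximum is 3.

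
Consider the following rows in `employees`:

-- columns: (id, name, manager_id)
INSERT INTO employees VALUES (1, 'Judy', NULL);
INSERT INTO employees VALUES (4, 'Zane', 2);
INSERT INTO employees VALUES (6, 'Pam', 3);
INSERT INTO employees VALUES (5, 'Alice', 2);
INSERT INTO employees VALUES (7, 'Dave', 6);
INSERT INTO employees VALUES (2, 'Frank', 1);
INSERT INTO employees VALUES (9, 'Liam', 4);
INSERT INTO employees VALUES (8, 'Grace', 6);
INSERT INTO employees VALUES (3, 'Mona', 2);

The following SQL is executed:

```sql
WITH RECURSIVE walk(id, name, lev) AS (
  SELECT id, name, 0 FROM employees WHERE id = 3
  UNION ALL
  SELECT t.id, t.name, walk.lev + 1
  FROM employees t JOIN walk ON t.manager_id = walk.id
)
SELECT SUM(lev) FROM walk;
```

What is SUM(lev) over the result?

5

Base: id=3 (Mona) at lev 0.
Iteration 1: rows with manager_id in {3} -> Pam (id 6, lev 1).
Iteration 2: rows with manager_id in {6} -> Dave (id 7, lev 2), Grace (id 8, lev 2).
Iteration 3: no rows with manager_id in {7,8}; recursion stops.
SUM(lev) = 0 + 1 + 2 + 2 = 5.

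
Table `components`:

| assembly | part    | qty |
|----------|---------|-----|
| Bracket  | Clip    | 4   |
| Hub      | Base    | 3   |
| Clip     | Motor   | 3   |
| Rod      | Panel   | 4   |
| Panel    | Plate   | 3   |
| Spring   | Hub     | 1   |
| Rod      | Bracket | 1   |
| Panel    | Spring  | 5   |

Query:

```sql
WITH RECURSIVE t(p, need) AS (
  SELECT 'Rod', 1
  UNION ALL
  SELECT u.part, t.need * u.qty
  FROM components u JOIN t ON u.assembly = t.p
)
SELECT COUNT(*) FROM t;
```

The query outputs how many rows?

9

Base: (Rod, need=1).
Iteration 1: components of {Rod} -> Bracket = 1*1 = 1, Panel = 1*4 = 4.
Iteration 2: components of {Bracket,Panel} -> Clip = 1*4 = 4, Plate = 4*3 = 12, Spring = 4*5 = 20.
Iteration 3: components of {Clip,Plate,Spring} -> Hub = 20*1 = 20, Motor = 4*3 = 12.
Iteration 4: components of {Hub,Motor} -> Base = 20*3 = 60.
Iteration 5: no further components; recursion stops.
Total rows emitted: 9.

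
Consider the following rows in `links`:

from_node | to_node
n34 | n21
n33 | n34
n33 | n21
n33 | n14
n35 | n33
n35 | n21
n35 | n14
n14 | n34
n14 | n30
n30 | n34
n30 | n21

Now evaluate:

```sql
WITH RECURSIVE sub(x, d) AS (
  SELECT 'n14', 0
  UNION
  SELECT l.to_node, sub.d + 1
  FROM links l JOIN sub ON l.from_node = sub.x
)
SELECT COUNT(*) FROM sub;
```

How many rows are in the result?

Base: (n14, d=0).
Iteration 1: edges from {n14} -> (n30, d=1), (n34, d=1).
Iteration 2: edges from {n30,n34} -> (n21, d=2), (n34, d=2). [UNION drops 1 duplicate row(s)]
Iteration 3: edges from {n21,n34} -> (n21, d=3).
Iteration 4: no outgoing edges from {n21}; recursion stops.
Total rows emitted: 6.

6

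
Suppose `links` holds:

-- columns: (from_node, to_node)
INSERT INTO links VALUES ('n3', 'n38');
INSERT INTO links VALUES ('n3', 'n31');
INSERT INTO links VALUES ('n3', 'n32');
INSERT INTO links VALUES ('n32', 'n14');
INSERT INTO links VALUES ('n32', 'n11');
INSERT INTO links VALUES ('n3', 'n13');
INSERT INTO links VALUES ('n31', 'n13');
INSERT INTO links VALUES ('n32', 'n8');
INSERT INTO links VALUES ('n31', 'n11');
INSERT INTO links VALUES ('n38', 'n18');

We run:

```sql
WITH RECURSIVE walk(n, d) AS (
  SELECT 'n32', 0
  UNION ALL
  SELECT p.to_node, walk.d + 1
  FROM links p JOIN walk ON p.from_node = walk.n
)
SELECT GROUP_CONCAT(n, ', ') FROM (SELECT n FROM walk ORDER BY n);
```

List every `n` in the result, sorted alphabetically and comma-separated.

n11, n14, n32, n8

Base: (n32, d=0).
Iteration 1: edges from {n32} -> (n11, d=1), (n14, d=1), (n8, d=1).
Iteration 2: no outgoing edges from {n11,n14,n8}; recursion stops.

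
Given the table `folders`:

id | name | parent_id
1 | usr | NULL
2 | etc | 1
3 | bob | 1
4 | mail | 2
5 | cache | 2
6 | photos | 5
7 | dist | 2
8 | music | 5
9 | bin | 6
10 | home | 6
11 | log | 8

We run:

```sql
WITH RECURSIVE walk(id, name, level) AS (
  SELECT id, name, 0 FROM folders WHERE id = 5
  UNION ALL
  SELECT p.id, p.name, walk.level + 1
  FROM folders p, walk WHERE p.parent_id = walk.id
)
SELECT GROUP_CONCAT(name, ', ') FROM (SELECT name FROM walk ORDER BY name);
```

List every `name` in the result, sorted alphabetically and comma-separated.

bin, cache, home, log, music, photos

Base: id=5 (cache) at level 0.
Iteration 1: rows with parent_id in {5} -> photos (id 6, level 1), music (id 8, level 1).
Iteration 2: rows with parent_id in {6,8} -> bin (id 9, level 2), home (id 10, level 2), log (id 11, level 2).
Iteration 3: no rows with parent_id in {9,10,11}; recursion stops.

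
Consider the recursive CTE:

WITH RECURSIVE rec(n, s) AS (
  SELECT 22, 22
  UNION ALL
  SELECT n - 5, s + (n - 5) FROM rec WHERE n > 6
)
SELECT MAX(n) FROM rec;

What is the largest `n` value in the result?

Base: n=22, s=22.
Iteration 1: 22 > 6 holds -> n = 22 - 5 = 17, s = 22 + 17 = 39.
Iteration 2: 17 > 6 holds -> n = 17 - 5 = 12, s = 39 + 12 = 51.
Iteration 3: 12 > 6 holds -> n = 12 - 5 = 7, s = 51 + 7 = 58.
Iteration 4: 7 > 6 holds -> n = 7 - 5 = 2, s = 58 + 2 = 60.
Iteration 5: 2 > 6 fails; recursion stops.
n values: 22, 17, 12, 7, 2; the maximum is 22.

22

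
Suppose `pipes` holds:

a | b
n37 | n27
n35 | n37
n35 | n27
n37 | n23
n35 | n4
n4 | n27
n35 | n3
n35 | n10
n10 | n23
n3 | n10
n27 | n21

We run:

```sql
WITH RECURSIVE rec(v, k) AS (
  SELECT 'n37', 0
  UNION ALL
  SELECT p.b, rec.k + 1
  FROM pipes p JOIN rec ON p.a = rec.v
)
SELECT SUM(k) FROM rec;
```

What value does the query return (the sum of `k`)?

4

Base: (n37, k=0).
Iteration 1: edges from {n37} -> (n23, k=1), (n27, k=1).
Iteration 2: edges from {n23,n27} -> (n21, k=2).
Iteration 3: no outgoing edges from {n21}; recursion stops.
SUM(k) = 0 + 1 + 1 + 2 = 4.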